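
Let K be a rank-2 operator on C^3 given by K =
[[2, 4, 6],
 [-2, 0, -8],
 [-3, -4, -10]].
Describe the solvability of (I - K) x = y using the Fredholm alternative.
(I - K) is invertible (det(I - K) = -17 ≠ 0), so for every y in C^3 the equation (I - K) x = y has a unique solution.

K has rank 2 and factors as K = U V^T = u1 v1^T + u2 v2^T with u1 = (0, -2, -1), v1 = (0, -2, 1), u2 = (2, -2, -3), v2 = (1, 2, 3) (multiplying out reproduces the displayed K). The nonzero eigenvalues of U V^T coincide with those of the 2 x 2 matrix G = V^T U = [[v1·u1, v1·u2], [v2·u1, v2·u2]] = [[3, 1], [-7, -11]], and by the Sylvester determinant identity det(I_3 - U V^T) = det(I_2 - V^T U) = det([[-2, -1], [7, 12]]) = (-2)(12) - (-1)(7) = -17. (Direct check: I - K =
[[-1, -4, -6],
 [2, 1, 8],
 [3, 4, 11]]
has determinant -17.) The finite-dimensional Fredholm alternative says: either (I - K) is invertible, or ker(I - K) ≠ {0} and then range(I - K) = ker((I - K)^*)^⊥, with dim ker(I - K) = dim ker((I - K)^*). Since det(I - K) ≠ 0, 1 is not an eigenvalue of K and ker(I - K) = {0}, so we are in the first case: for every y there is a unique x = (I - K)^(-1) y. (Explicitly, by the Woodbury identity, (I - U V^T)^(-1) = I + U (I_2 - G)^(-1) V^T.)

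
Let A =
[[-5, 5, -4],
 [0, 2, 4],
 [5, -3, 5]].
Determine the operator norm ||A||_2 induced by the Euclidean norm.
||A||_2 ≈ 11.1569 (= sqrt(largest eigenvalue of A^T A))

||A||_2 = sigma_max(A) = sqrt(lambda_max(A^T A)). Form the symmetric matrix M = A^T A =
[[50, -40, 45],
 [-40, 38, -27],
 [45, -27, 57]].
Its characteristic polynomial (trace, sum of principal 2x2 minors, determinant of M give the coefficients) is
  p(λ) = det(λ I - M) = λ^3 - 145λ^2 + 2562λ - 900.
No integer candidate from the rational root theorem (±divisors of 900) is a root, so the roots are irrational. The cubic discriminant is Δ = 65759764788 > 0, so there are three distinct real roots. p(0) = -900 and p(1) = 1518 have opposite signs, so a root lies in (0, 1); Newton's method refines it to λ ≈ 0.3585. p(20) = 340 and p(21) = -1782 have opposite signs, so a root lies in (20, 21); Newton's method refines it to λ ≈ 20.1657. p(124) = -6108 and p(125) = 6850 have opposite signs, so a root lies in (124, 125); Newton's method refines it to λ ≈ 124.4758. Check (Vieta): the three roots sum to 145, matching tr M = 145.
So the eigenvalues of A^T A are ≈ 0.3585, 20.1657, 124.4758 (all ≥ 0, as they must be for A^T A). The largest is λ_max ≈ 124.4758, hence ||A||_2 = sqrt(λ_max) ≈ 11.1569.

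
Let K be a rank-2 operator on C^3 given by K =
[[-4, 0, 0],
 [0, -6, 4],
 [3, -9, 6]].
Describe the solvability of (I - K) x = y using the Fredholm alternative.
(I - K) is invertible (det(I - K) = 5 ≠ 0), so for every y in C^3 the equation (I - K) x = y has a unique solution.

K has rank 2 and factors as K = U V^T = u1 v1^T + u2 v2^T with u1 = (-2, 1, 3), v1 = (2, 0, 0), u2 = (0, 2, 3), v2 = (-1, -3, 2) (multiplying out reproduces the displayed K). The nonzero eigenvalues of U V^T coincide with those of the 2 x 2 matrix G = V^T U = [[v1·u1, v1·u2], [v2·u1, v2·u2]] = [[-4, 0], [5, 0]], and by the Sylvester determinant identity det(I_3 - U V^T) = det(I_2 - V^T U) = det([[5, 0], [-5, 1]]) = (5)(1) - (0)(-5) = 5. (Direct check: I - K =
[[5, 0, 0],
 [0, 7, -4],
 [-3, 9, -5]]
has determinant 5.) The finite-dimensional Fredholm alternative says: either (I - K) is invertible, or ker(I - K) ≠ {0} and then range(I - K) = ker((I - K)^*)^⊥, with dim ker(I - K) = dim ker((I - K)^*). Since det(I - K) ≠ 0, 1 is not an eigenvalue of K and ker(I - K) = {0}, so we are in the first case: for every y there is a unique x = (I - K)^(-1) y. (Explicitly, by the Woodbury identity, (I - U V^T)^(-1) = I + U (I_2 - G)^(-1) V^T.)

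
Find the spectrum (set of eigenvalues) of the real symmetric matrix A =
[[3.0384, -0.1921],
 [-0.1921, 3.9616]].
sigma(A) ≈ {3, 4}

A is real symmetric, so its spectrum consists of real eigenvalues. Expanding the characteristic polynomial of the displayed matrix gives
  det(λ I - A) = p(λ) = λ^2 + (-7)λ + (12).
Solving p(λ) = 0 yields eigenvalues ≈ 3, 4. (A is shown rounded to 4 decimals, so these recover the underlying integer eigenvalues to within that precision.)
Verification: the trace of A = 7 equals the sum of eigenvalues 7, and det(A) ≈ 12.0000 matches the eigenvalue product 12.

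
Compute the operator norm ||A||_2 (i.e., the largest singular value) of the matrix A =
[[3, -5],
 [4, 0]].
||A||_2 = sqrt(40) ≈ 6.3246 (= sqrt(largest eigenvalue of A^T A))

||A||_2 = sigma_max(A) = sqrt(lambda_max(A^T A)). Form the symmetric matrix M = A^T A =
[[25, -15],
 [-15, 25]].
Its characteristic polynomial (trace, determinant of M give the coefficients) is
  p(λ) = det(λ I - M) = λ^2 - 50λ + 400.
For λ^2 - 50λ + 400 the discriminant is 900. It is a perfect square (30^2), so the roots are rational: λ = (50 ± 30)/2 = 40, 10.
So the eigenvalues of A^T A are ≈ 10, 40 (all ≥ 0, as they must be for A^T A). The largest is λ_max = 40, hence ||A||_2 = sqrt(λ_max) = sqrt(40) ≈ 6.3246.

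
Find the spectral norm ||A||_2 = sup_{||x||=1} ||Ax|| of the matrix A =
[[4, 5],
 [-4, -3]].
||A||_2 = sqrt((66 + sqrt(4100))/2) ≈ 8.0632 (= sqrt(largest eigenvalue of A^T A))

||A||_2 = sigma_max(A) = sqrt(lambda_max(A^T A)). Form the symmetric matrix M = A^T A =
[[32, 32],
 [32, 34]].
Its characteristic polynomial (trace, determinant of M give the coefficients) is
  p(λ) = det(λ I - M) = λ^2 - 66λ + 64.
For λ^2 - 66λ + 64 the discriminant is 4100. It is nonnegative but not a perfect square, so the roots are real and irrational: λ = (66 ± sqrt(4100))/2 ≈ 65.0156, 0.9844.
So the eigenvalues of A^T A are ≈ 0.9844, 65.0156 (all ≥ 0, as they must be for A^T A). The largest is λ_max = (66 + sqrt(4100))/2 ≈ 65.0156, hence ||A||_2 = sqrt(λ_max) = sqrt((66 + sqrt(4100))/2) ≈ 8.0632.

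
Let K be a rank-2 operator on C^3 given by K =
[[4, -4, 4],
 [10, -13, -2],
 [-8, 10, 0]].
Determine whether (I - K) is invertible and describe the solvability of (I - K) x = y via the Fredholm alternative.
(I - K) is invertible (det(I - K) = 50 ≠ 0), so for every y in C^3 the equation (I - K) x = y has a unique solution.

K has rank 2 and factors as K = U V^T = u1 v1^T + u2 v2^T with u1 = (0, -3, 2), v1 = (-2, 3, 2), u2 = (-2, -2, 2), v2 = (-2, 2, -2) (multiplying out reproduces the displayed K). The nonzero eigenvalues of U V^T coincide with those of the 2 x 2 matrix G = V^T U = [[v1·u1, v1·u2], [v2·u1, v2·u2]] = [[-5, 2], [-10, -4]], and by the Sylvester determinant identity det(I_3 - U V^T) = det(I_2 - V^T U) = det([[6, -2], [10, 5]]) = (6)(5) - (-2)(10) = 50. (Direct check: I - K =
[[-3, 4, -4],
 [-10, 14, 2],
 [8, -10, 1]]
has determinant 50.) The finite-dimensional Fredholm alternative says: either (I - K) is invertible, or ker(I - K) ≠ {0} and then range(I - K) = ker((I - K)^*)^⊥, with dim ker(I - K) = dim ker((I - K)^*). Since det(I - K) ≠ 0, 1 is not an eigenvalue of K and ker(I - K) = {0}, so we are in the first case: for every y there is a unique x = (I - K)^(-1) y. (Explicitly, by the Woodbury identity, (I - U V^T)^(-1) = I + U (I_2 - G)^(-1) V^T.)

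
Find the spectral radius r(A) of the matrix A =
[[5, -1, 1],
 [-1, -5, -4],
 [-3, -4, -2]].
r(A) ≈ 7.8206

The eigenvalues of A are the roots of its characteristic polynomial. With M = A (coefficients from the trace, the sum of principal 2x2 minors, and det A):
  p(λ) = det(λ I - M) = λ^3 + 2λ^2 - 39λ + 51.
No integer candidate from the rational root theorem (±divisors of 51) is a root, so the roots are irrational. The cubic discriminant is Δ = 99897 > 0, so there are three distinct real roots. p(-8) = -21 and p(-7) = 79 have opposite signs, so a root lies in (-8, -7); Newton's method refines it to λ ≈ -7.8206. p(1) = 15 and p(2) = -11 have opposite signs, so a root lies in (1, 2); Newton's method refines it to λ ≈ 1.5143. p(4) = -9 and p(5) = 31 have opposite signs, so a root lies in (4, 5); Newton's method refines it to λ ≈ 4.3063. Check (Vieta): the three roots sum to -2, matching tr M = -2.
Thus the eigenvalues (to 4 decimals) are -7.8206 (modulus 7.8206); 1.5143 (modulus 1.5143); 4.3063 (modulus 4.3063). The spectral radius is the largest modulus: r(A) ≈ 7.8206. (Cross-check: r(A) ≤ ||A||_2 ≈ 8.378; equality holds whenever A is normal, though it can also hold for some non-normal A.)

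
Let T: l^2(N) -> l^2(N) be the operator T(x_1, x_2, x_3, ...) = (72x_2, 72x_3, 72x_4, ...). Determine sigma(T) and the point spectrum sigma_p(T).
sigma(T) = closed disk {z in C : |z| ≤ 72}; sigma_p(T) = open disk {z in C : |z| < 72}

Note T = 72·V where V is the unit left shift (V x)_k = x_{k+1}; so sigma(T) = 72·sigma(V) and ||T|| = 72||V||. ||T x||^2 = 5184sum_{k≥2} |x_k|^2 ≤ 5184||x||^2, with equality on {x : x_1 = 0}, so ||T|| = 72. For any lambda with |lambda| < 72, set r = lambda/72 (|r| < 1); the vector x = (1, r, r^2, ...) is in l^2 and satisfies T x = 72(r, r^2, ...) = lambda x, so lambda is an eigenvalue. On the boundary |lambda| = 72 the geometric series diverges, so no l^2 eigenvector exists, but these lambda lie in the approximate point spectrum. Hence sigma(T) is the closed disk of radius 72 and sigma_p(T) is the open disk.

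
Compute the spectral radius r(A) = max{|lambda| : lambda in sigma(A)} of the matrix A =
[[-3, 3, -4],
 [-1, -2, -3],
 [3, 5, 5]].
r(A) ≈ 3.8954

The eigenvalues of A are the roots of its characteristic polynomial. With M = A (coefficients from the trace, the sum of principal 2x2 minors, and det A):
  p(λ) = det(λ I - M) = λ^3 + 11λ + 31.
No integer candidate from the rational root theorem (±divisors of 31) is a root, so the roots are irrational. The cubic discriminant is Δ = -31271 < 0, so there is one real root and a complex-conjugate pair. p(-3) = -29 and p(-2) = 1 have opposite signs, so a root lies in (-3, -2); Newton's method refines it to λ ≈ -2.043. Dividing out (λ - (-2.043)) leaves approximately λ^2 - 2.043λ + 15.1738. For λ^2 - 2.043λ + 15.1738 the discriminant is -56.5215. It is negative, so the remaining roots are the complex-conjugate pair λ ≈ 1.0215 ± 3.759i. Their product equals the constant term, so |λ|^2 ≈ 15.1738 and |λ| ≈ 3.8954.
Thus the eigenvalues (to 4 decimals) are -2.043 (modulus 2.043); 1.0215 ± 3.759i (modulus 3.8954). The spectral radius is the largest modulus: r(A) ≈ 3.8954. (Cross-check: r(A) ≤ ||A||_2 ≈ 8.8628; equality holds whenever A is normal, though it can also hold for some non-normal A.)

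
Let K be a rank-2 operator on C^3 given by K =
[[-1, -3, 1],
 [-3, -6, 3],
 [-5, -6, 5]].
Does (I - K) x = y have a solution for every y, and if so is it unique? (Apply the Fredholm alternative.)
(I - K) is invertible (det(I - K) = -12 ≠ 0), so for every y in C^3 the equation (I - K) x = y has a unique solution.

K has rank 2 and factors as K = U V^T = u1 v1^T + u2 v2^T with u1 = (2, 3, 1), v1 = (-2, -3, 2), u2 = (-1, -1, 1), v2 = (-3, -3, 3) (multiplying out reproduces the displayed K). The nonzero eigenvalues of U V^T coincide with those of the 2 x 2 matrix G = V^T U = [[v1·u1, v1·u2], [v2·u1, v2·u2]] = [[-11, 7], [-12, 9]], and by the Sylvester determinant identity det(I_3 - U V^T) = det(I_2 - V^T U) = det([[12, -7], [12, -8]]) = (12)(-8) - (-7)(12) = -12. (Direct check: I - K =
[[2, 3, -1],
 [3, 7, -3],
 [5, 6, -4]]
has determinant -12.) The finite-dimensional Fredholm alternative says: either (I - K) is invertible, or ker(I - K) ≠ {0} and then range(I - K) = ker((I - K)^*)^⊥, with dim ker(I - K) = dim ker((I - K)^*). Since det(I - K) ≠ 0, 1 is not an eigenvalue of K and ker(I - K) = {0}, so we are in the first case: for every y there is a unique x = (I - K)^(-1) y. (Explicitly, by the Woodbury identity, (I - U V^T)^(-1) = I + U (I_2 - G)^(-1) V^T.)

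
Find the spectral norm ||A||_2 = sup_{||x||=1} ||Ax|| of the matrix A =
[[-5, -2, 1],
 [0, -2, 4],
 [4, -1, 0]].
||A||_2 ≈ 6.6264 (= sqrt(largest eigenvalue of A^T A))

||A||_2 = sigma_max(A) = sqrt(lambda_max(A^T A)). Form the symmetric matrix M = A^T A =
[[41, 6, -5],
 [6, 9, -10],
 [-5, -10, 17]].
Its characteristic polynomial (trace, sum of principal 2x2 minors, determinant of M give the coefficients) is
  p(λ) = det(λ I - M) = λ^3 - 67λ^2 + 1058λ - 1936.
No integer candidate from the rational root theorem (±divisors of 1936) is a root, so the roots are irrational. The cubic discriminant is Δ = 327604612 > 0, so there are three distinct real roots. p(2) = -80 and p(3) = 662 have opposite signs, so a root lies in (2, 3); Newton's method refines it to λ ≈ 2.1005. p(20) = 424 and p(21) = -4 have opposite signs, so a root lies in (20, 21); Newton's method refines it to λ ≈ 20.9908. p(43) = -818 and p(44) = 88 have opposite signs, so a root lies in (43, 44); Newton's method refines it to λ ≈ 43.9087. Check (Vieta): the three roots sum to 67, matching tr M = 67.
So the eigenvalues of A^T A are ≈ 2.1005, 20.9908, 43.9087 (all ≥ 0, as they must be for A^T A). The largest is λ_max ≈ 43.9087, hence ||A||_2 = sqrt(λ_max) ≈ 6.6264.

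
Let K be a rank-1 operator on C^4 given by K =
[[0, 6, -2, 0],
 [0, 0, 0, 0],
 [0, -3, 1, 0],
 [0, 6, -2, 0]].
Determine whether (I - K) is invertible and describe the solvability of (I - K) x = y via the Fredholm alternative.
(I - K) is singular (det(I - K) = 0, i.e. 1 ∈ sigma(K)). (I - K) x = y is solvable iff y ⊥ ker((I - K)^*) = span{(0, -3, 1, 0)}, i.e. iff -3y_2 + y_3 = 0. When solvable, the solutions are x = y + c·(-2, 0, 1, -2), c arbitrary (ker(I - K) = span{(-2, 0, 1, -2)}, dimension 1).

K has rank 1, so it is an outer product K = u v^T: every row of K is a multiple of one row vector. Reading off the entries, u = (-2, 0, 1, -2) and v = (0, -3, 1, 0) (row i of K equals u_i·v^T). A rank-one matrix u v^T satisfies K u = u (v·u) and kills the (3)-dimensional subspace v^⊥, so its characteristic polynomial is lambda^3 (lambda - v·u) with v·u = tr K = 1. Hence the eigenvalues of I - K are 1 (multiplicity 3) and 1 - (1) = 0, so det(I - K) = 0. (Direct check: I - K =
[[1, -6, 2, 0],
 [0, 1, 0, 0],
 [0, 3, 0, 0],
 [0, -6, 2, 1]]
has determinant 0.) So 1 is an eigenvalue of K and (I - K) is not invertible. The finite-dimensional Fredholm alternative says: either (I - K) is invertible, or ker(I - K) ≠ {0} and then range(I - K) = ker((I - K)^*)^⊥, with dim ker(I - K) = dim ker((I - K)^*). We are in the second case, so we need both kernels. Kernel of I - K: (I - K) u = u - u (v·u) = u - u = 0, so ker(I - K) = span{u} = span{(-2, 0, 1, -2)} (it is exactly 1-dimensional because rank(I - K) = 3). Kernel of the adjoint: K is real, so (I - K)^* = I - K^T = I - v u^T, and (I - v u^T) v = v - v (u·v) = 0; hence ker((I - K)^*) = span{v} = span{(0, -3, 1, 0)}. Therefore (I - K) x = y is solvable iff <y, v> = 0, i.e. iff -3y_2 + y_3 = 0. When this holds, K y = u (v·y) = 0, so (I - K) y = y and x = y is a particular solution; the full solution set is the line x = y + c·u = y + c·(-2, 0, 1, -2), c ∈ C.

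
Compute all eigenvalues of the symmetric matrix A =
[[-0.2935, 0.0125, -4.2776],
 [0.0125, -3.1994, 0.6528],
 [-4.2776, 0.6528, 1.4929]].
sigma(A) ≈ {-4, -3, 5}

A is real symmetric, so its spectrum consists of real eigenvalues. Expanding the characteristic polynomial of the displayed matrix gives
  det(λ I - A) = p(λ) = λ^3 + (2)λ^2 + (-23)λ + (-60).
Solving p(λ) = 0 yields eigenvalues ≈ -4, -3, 5. (A is shown rounded to 4 decimals, so these recover the underlying integer eigenvalues to within that precision.)
Verification: the trace of A = -2 equals the sum of eigenvalues -2, and det(A) ≈ 59.9991 matches the eigenvalue product 60.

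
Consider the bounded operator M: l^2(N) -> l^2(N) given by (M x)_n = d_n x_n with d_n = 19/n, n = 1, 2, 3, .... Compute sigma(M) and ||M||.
sigma(M) = {19/n : n ≥ 1} ∪ {0}; ||M|| = 19

A bounded diagonal operator on l^2 with diagonal entries d_n has spectrum equal to the closure of {d_n : n ≥ 1}: every d_n is an eigenvalue (with eigenvector e_n), so {d_n} ⊂ sigma(M); the spectrum is closed, so its closure is too; and for lambda not in the closure, (M - lambda I) has bounded inverse (the diagonal entries 1/(d_n - lambda) are bounded). For our sequence d_n = 19/n, n = 1, 2, 3, ...:
  - {d_n} = {19/n : n ≥ 1}; the only limit point is 0
  - closure = {19/n : n ≥ 1} ∪ {0}
For the norm: a diagonal operator has ||M|| = sup_n |d_n|. Here d_n = 19/n is positive and decreasing, so sup_n |d_n| = d_1 = 19. So ||M|| = 19.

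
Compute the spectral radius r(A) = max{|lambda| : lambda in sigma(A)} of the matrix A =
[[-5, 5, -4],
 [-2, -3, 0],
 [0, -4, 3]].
r(A) ≈ 4.2763

The eigenvalues of A are the roots of its characteristic polynomial. With M = A (coefficients from the trace, the sum of principal 2x2 minors, and det A):
  p(λ) = det(λ I - M) = λ^3 + 5λ^2 + λ - 43.
No integer candidate from the rational root theorem (±divisors of 43) is a root, so the roots are irrational. The cubic discriminant is Δ = -32272 < 0, so there is one real root and a complex-conjugate pair. p(2) = -13 and p(3) = 32 have opposite signs, so a root lies in (2, 3); Newton's method refines it to λ ≈ 2.3515. Dividing out (λ - (2.3515)) leaves approximately λ^2 + 7.3515λ + 18.2866. For λ^2 + 7.3515λ + 18.2866 the discriminant is -19.1025. It is negative, so the remaining roots are the complex-conjugate pair λ ≈ -3.6757 ± 2.1853i. Their product equals the constant term, so |λ|^2 ≈ 18.2866 and |λ| ≈ 4.2763.
Thus the eigenvalues (to 4 decimals) are 2.3515 (modulus 2.3515); -3.6757 ± 2.1853i (modulus 4.2763). The spectral radius is the largest modulus: r(A) ≈ 4.2763. (Cross-check: r(A) ≤ ||A||_2 ≈ 9.2169; equality holds whenever A is normal, though it can also hold for some non-normal A.)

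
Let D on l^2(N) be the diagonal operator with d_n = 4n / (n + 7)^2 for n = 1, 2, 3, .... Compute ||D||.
||D|| = 1/7 (attained at n = 7)

For D diagonal, ||D|| = sup_n |d_n|. Treat f(x) = 4x / (x + 7)^2 for real x > 0. By the quotient rule, f'(x) = 4(7 - x)/(x + 7)^3, which is positive for x < 7 and negative for x > 7. So f has a unique maximum at x = 7, and since 7 is a positive integer, the supremum over n ≥ 1 is attained at n = 7: d_7 = 4·7/(7 + 7)^2 = 4·7/196 = 1/7. Hence ||D|| = 1/7.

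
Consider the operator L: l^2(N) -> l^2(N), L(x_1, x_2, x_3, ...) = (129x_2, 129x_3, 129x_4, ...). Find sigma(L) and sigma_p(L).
sigma(L) = closed disk {z in C : |z| ≤ 129}; sigma_p(L) = open disk {z in C : |z| < 129}

Note L = 129·V where V is the unit left shift (V x)_k = x_{k+1}; so sigma(L) = 129·sigma(V) and ||L|| = 129||V||. ||L x||^2 = 16641sum_{k≥2} |x_k|^2 ≤ 16641||x||^2, with equality on {x : x_1 = 0}, so ||L|| = 129. For any lambda with |lambda| < 129, set r = lambda/129 (|r| < 1); the vector x = (1, r, r^2, ...) is in l^2 and satisfies L x = 129(r, r^2, ...) = lambda x, so lambda is an eigenvalue. On the boundary |lambda| = 129 the geometric series diverges, so no l^2 eigenvector exists, but these lambda lie in the approximate point spectrum. Hence sigma(L) is the closed disk of radius 129 and sigma_p(L) is the open disk.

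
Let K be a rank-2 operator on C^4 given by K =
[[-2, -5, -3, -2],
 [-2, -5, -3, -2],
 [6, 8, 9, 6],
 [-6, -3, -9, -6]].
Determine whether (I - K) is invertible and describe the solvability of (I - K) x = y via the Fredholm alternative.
(I - K) is invertible (det(I - K) = 8 ≠ 0), so for every y in C^4 the equation (I - K) x = y has a unique solution.

K has rank 2 and factors as K = U V^T = u1 v1^T + u2 v2^T with u1 = (3, 3, -2, -3), v1 = (0, -1, 0, 0), u2 = (1, 1, -3, 3), v2 = (-2, -2, -3, -2) (multiplying out reproduces the displayed K). The nonzero eigenvalues of U V^T coincide with those of the 2 x 2 matrix G = V^T U = [[v1·u1, v1·u2], [v2·u1, v2·u2]] = [[-3, -1], [0, -1]], and by the Sylvester determinant identity det(I_4 - U V^T) = det(I_2 - V^T U) = det([[4, 1], [0, 2]]) = (4)(2) - (1)(0) = 8. (Direct check: I - K =
[[3, 5, 3, 2],
 [2, 6, 3, 2],
 [-6, -8, -8, -6],
 [6, 3, 9, 7]]
has determinant 8.) The finite-dimensional Fredholm alternative says: either (I - K) is invertible, or ker(I - K) ≠ {0} and then range(I - K) = ker((I - K)^*)^⊥, with dim ker(I - K) = dim ker((I - K)^*). Since det(I - K) ≠ 0, 1 is not an eigenvalue of K and ker(I - K) = {0}, so we are in the first case: for every y there is a unique x = (I - K)^(-1) y. (Explicitly, by the Woodbury identity, (I - U V^T)^(-1) = I + U (I_2 - G)^(-1) V^T.)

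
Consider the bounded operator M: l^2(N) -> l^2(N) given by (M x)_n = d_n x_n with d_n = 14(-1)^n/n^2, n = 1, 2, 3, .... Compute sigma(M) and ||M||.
sigma(M) = {14(-1)^n/n^2 : n ≥ 1} ∪ {0}; ||M|| = 14

A bounded diagonal operator on l^2 with diagonal entries d_n has spectrum equal to the closure of {d_n : n ≥ 1}: every d_n is an eigenvalue (with eigenvector e_n), so {d_n} ⊂ sigma(M); the spectrum is closed, so its closure is too; and for lambda not in the closure, (M - lambda I) has bounded inverse (the diagonal entries 1/(d_n - lambda) are bounded). For our sequence d_n = 14(-1)^n/n^2, n = 1, 2, 3, ...:
  - {d_n} = {14(-1)^n/n^2 : n ≥ 1}; the only limit point is 0
  - closure = {14(-1)^n/n^2 : n ≥ 1} ∪ {0}
For the norm: a diagonal operator has ||M|| = sup_n |d_n|. Here |d_n| = 14/n^2 is decreasing, so sup_n |d_n| = |d_1| = 14. So ||M|| = 14.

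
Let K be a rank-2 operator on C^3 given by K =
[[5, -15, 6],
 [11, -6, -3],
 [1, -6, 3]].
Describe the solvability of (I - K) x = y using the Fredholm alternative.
(I - K) is invertible (det(I - K) = 107 ≠ 0), so for every y in C^3 the equation (I - K) x = y has a unique solution.

K has rank 2 and factors as K = U V^T = u1 v1^T + u2 v2^T with u1 = (-3, -3, -1), v1 = (-3, 3, 0), u2 = (-2, 1, -1), v2 = (2, 3, -3) (multiplying out reproduces the displayed K). The nonzero eigenvalues of U V^T coincide with those of the 2 x 2 matrix G = V^T U = [[v1·u1, v1·u2], [v2·u1, v2·u2]] = [[0, 9], [-12, 2]], and by the Sylvester determinant identity det(I_3 - U V^T) = det(I_2 - V^T U) = det([[1, -9], [12, -1]]) = (1)(-1) - (-9)(12) = 107. (Direct check: I - K =
[[-4, 15, -6],
 [-11, 7, 3],
 [-1, 6, -2]]
has determinant 107.) The finite-dimensional Fredholm alternative says: either (I - K) is invertible, or ker(I - K) ≠ {0} and then range(I - K) = ker((I - K)^*)^⊥, with dim ker(I - K) = dim ker((I - K)^*). Since det(I - K) ≠ 0, 1 is not an eigenvalue of K and ker(I - K) = {0}, so we are in the first case: for every y there is a unique x = (I - K)^(-1) y. (Explicitly, by the Woodbury identity, (I - U V^T)^(-1) = I + U (I_2 - G)^(-1) V^T.)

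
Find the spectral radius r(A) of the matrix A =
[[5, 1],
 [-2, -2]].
r(A) = (3 + sqrt(41))/2 ≈ 4.7016

The eigenvalues of A are the roots of its characteristic polynomial. With M = A (coefficients from the trace and determinant):
  p(λ) = det(λ I - M) = λ^2 - 3λ - 8.
For λ^2 - 3λ - 8 the discriminant is 41. It is nonnegative but not a perfect square, so the roots are real and irrational: λ = (3 ± sqrt(41))/2 ≈ 4.7016, -1.7016.
Thus the eigenvalues (to 4 decimals) are 4.7016 (modulus 4.7016); -1.7016 (modulus 1.7016). The spectral radius is the largest modulus: r(A) = (3 + sqrt(41))/2 ≈ 4.7016. (Cross-check: r(A) ≤ ||A||_2 ≈ 5.6569; equality holds whenever A is normal, though it can also hold for some non-normal A.)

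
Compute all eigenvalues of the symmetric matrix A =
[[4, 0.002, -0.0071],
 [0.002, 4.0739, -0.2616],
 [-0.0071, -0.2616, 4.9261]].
sigma(A) ≈ {4, 5} (4 with multiplicity 2)

A is real symmetric, so its spectrum consists of real eigenvalues. Expanding the characteristic polynomial of the displayed matrix gives
  det(λ I - A) = p(λ) = λ^3 + (-13)λ^2 + (56)λ + (-80.0018).
Solving p(λ) = 0 yields eigenvalues ≈ 4, 4, 5. (A is shown rounded to 4 decimals, so these recover the underlying integer eigenvalues to within that precision.)
Verification: the trace of A = 13 equals the sum of eigenvalues 13, and det(A) ≈ 80.0018 matches the eigenvalue product 80.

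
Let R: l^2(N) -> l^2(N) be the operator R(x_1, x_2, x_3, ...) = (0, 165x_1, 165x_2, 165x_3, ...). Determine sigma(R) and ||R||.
sigma(R) = closed disk {z in C : |z| ≤ 165}; ||R|| = 165

Note R = 165·U where U is the unit right shift (U x)_k = x_{k-1} (with x_0 := 0); so ||R|| = 165||U|| and sigma(R) = 165·sigma(U). ||R x||^2 = sum_{k≥1} |165x_k|^2 = 27225||x||^2, so ||R|| = 165 and sigma(R) ⊂ {|z| ≤ 165}. For any |lambda| < 165, the equation (R - lambda I) x = 0 forces x_1 = 0, then 165x_k = lambda x_{k+1} ⇒ x = 0, so R has no eigenvalues. But (R - lambda I) is not surjective for |lambda| < 165: solving (R - lambda I) x = e_1 would require x_n proportional to (lambda/165)^(-n), which is not in l^2. So every |lambda| < 165 lies in the residual spectrum. The boundary |lambda| = 165 is in the approximate point spectrum (the spectrum is closed). Hence sigma(R) is the closed disk of radius 165.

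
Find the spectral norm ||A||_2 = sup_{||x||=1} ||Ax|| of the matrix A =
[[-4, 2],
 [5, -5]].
||A||_2 = sqrt((70 + sqrt(4500))/2) ≈ 8.279 (= sqrt(largest eigenvalue of A^T A))

||A||_2 = sigma_max(A) = sqrt(lambda_max(A^T A)). Form the symmetric matrix M = A^T A =
[[41, -33],
 [-33, 29]].
Its characteristic polynomial (trace, determinant of M give the coefficients) is
  p(λ) = det(λ I - M) = λ^2 - 70λ + 100.
For λ^2 - 70λ + 100 the discriminant is 4500. It is nonnegative but not a perfect square, so the roots are real and irrational: λ = (70 ± sqrt(4500))/2 ≈ 68.541, 1.459.
So the eigenvalues of A^T A are ≈ 1.459, 68.541 (all ≥ 0, as they must be for A^T A). The largest is λ_max = (70 + sqrt(4500))/2 ≈ 68.541, hence ||A||_2 = sqrt(λ_max) = sqrt((70 + sqrt(4500))/2) ≈ 8.279.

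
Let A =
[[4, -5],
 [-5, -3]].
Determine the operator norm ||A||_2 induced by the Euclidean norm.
||A||_2 = sqrt((75 + sqrt(149))/2) ≈ 6.6033 (= sqrt(largest eigenvalue of A^T A))

||A||_2 = sigma_max(A) = sqrt(lambda_max(A^T A)). Form the symmetric matrix M = A^T A =
[[41, -5],
 [-5, 34]].
Its characteristic polynomial (trace, determinant of M give the coefficients) is
  p(λ) = det(λ I - M) = λ^2 - 75λ + 1369.
For λ^2 - 75λ + 1369 the discriminant is 149. It is nonnegative but not a perfect square, so the roots are real and irrational: λ = (75 ± sqrt(149))/2 ≈ 43.6033, 31.3967.
So the eigenvalues of A^T A are ≈ 31.3967, 43.6033 (all ≥ 0, as they must be for A^T A). The largest is λ_max = (75 + sqrt(149))/2 ≈ 43.6033, hence ||A||_2 = sqrt(λ_max) = sqrt((75 + sqrt(149))/2) ≈ 6.6033.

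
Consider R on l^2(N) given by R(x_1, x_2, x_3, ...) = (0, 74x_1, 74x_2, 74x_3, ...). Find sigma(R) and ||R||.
sigma(R) = closed disk {z in C : |z| ≤ 74}; ||R|| = 74

Note R = 74·U where U is the unit right shift (U x)_k = x_{k-1} (with x_0 := 0); so ||R|| = 74||U|| and sigma(R) = 74·sigma(U). ||R x||^2 = sum_{k≥1} |74x_k|^2 = 5476||x||^2, so ||R|| = 74 and sigma(R) ⊂ {|z| ≤ 74}. For any |lambda| < 74, the equation (R - lambda I) x = 0 forces x_1 = 0, then 74x_k = lambda x_{k+1} ⇒ x = 0, so R has no eigenvalues. But (R - lambda I) is not surjective for |lambda| < 74: solving (R - lambda I) x = e_1 would require x_n proportional to (lambda/74)^(-n), which is not in l^2. So every |lambda| < 74 lies in the residual spectrum. The boundary |lambda| = 74 is in the approximate point spectrum (the spectrum is closed). Hence sigma(R) is the closed disk of radius 74.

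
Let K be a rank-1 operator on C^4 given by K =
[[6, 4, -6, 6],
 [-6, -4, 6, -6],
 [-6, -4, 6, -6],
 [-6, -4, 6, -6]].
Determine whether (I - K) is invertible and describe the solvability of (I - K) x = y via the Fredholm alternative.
(I - K) is invertible (det(I - K) = -1 ≠ 0), so for every y in C^4 the equation (I - K) x = y has a unique solution.

K has rank 1, so it is an outer product K = u v^T: every row of K is a multiple of one row vector. Reading off the entries, u = (-2, 2, 2, 2) and v = (-3, -2, 3, -3) (row i of K equals u_i·v^T). A rank-one matrix u v^T satisfies K u = u (v·u) and kills the (3)-dimensional subspace v^⊥, so its characteristic polynomial is lambda^3 (lambda - v·u) with v·u = tr K = 2. Hence the eigenvalues of I - K are 1 (multiplicity 3) and 1 - (2) = -1, so det(I - K) = -1. (Direct check: I - K =
[[-5, -4, 6, -6],
 [6, 5, -6, 6],
 [6, 4, -5, 6],
 [6, 4, -6, 7]]
has determinant -1.) The finite-dimensional Fredholm alternative says: either (I - K) is invertible, or ker(I - K) ≠ {0} and then range(I - K) = ker((I - K)^*)^⊥, with dim ker(I - K) = dim ker((I - K)^*). Since det(I - K) ≠ 0, 1 is not an eigenvalue of K and ker(I - K) = {0}, so we are in the first case: for every y there is a unique x = (I - K)^(-1) y. Explicitly, by the Sherman–Morrison formula, (I - u v^T)^(-1) = I + u v^T/(1 - v·u), i.e. (I - K)^(-1) = I - K.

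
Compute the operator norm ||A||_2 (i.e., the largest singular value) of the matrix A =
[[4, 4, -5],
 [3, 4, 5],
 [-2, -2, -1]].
||A||_2 ≈ 8.0443 (= sqrt(largest eigenvalue of A^T A))

||A||_2 = sigma_max(A) = sqrt(lambda_max(A^T A)). Form the symmetric matrix M = A^T A =
[[29, 32, -3],
 [32, 36, 2],
 [-3, 2, 51]].
Its characteristic polynomial (trace, sum of principal 2x2 minors, determinant of M give the coefficients) is
  p(λ) = det(λ I - M) = λ^3 - 116λ^2 + 3322λ - 196.
No integer candidate from the rational root theorem (±divisors of 196) is a root, so the roots are irrational. The cubic discriminant is Δ = 1988737072 > 0, so there are three distinct real roots. p(0) = -196 and p(1) = 3011 have opposite signs, so a root lies in (0, 1); Newton's method refines it to λ ≈ 0.0591. p(51) = 161 and p(52) = -508 have opposite signs, so a root lies in (51, 52); Newton's method refines it to λ ≈ 51.2305. p(64) = -580 and p(65) = 259 have opposite signs, so a root lies in (64, 65); Newton's method refines it to λ ≈ 64.7104. Check (Vieta): the three roots sum to 116, matching tr M = 116.
So the eigenvalues of A^T A are ≈ 0.0591, 51.2305, 64.7104 (all ≥ 0, as they must be for A^T A). The largest is λ_max ≈ 64.7104, hence ||A||_2 = sqrt(λ_max) ≈ 8.0443.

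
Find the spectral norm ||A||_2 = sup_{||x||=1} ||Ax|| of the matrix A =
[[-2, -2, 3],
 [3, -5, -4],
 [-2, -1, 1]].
||A||_2 ≈ 7.2721 (= sqrt(largest eigenvalue of A^T A))

||A||_2 = sigma_max(A) = sqrt(lambda_max(A^T A)). Form the symmetric matrix M = A^T A =
[[17, -9, -20],
 [-9, 30, 13],
 [-20, 13, 26]].
Its characteristic polynomial (trace, sum of principal 2x2 minors, determinant of M give the coefficients) is
  p(λ) = det(λ I - M) = λ^3 - 73λ^2 + 1082λ - 961.
No integer candidate from the rational root theorem (±divisors of 961) is a root, so the roots are irrational. The cubic discriminant is Δ = 1017878137 > 0, so there are three distinct real roots. p(0) = -961 and p(1) = 49 have opposite signs, so a root lies in (0, 1); Newton's method refines it to λ ≈ 0.948. p(19) = 103 and p(20) = -521 have opposite signs, so a root lies in (19, 20); Newton's method refines it to λ ≈ 19.1684. p(52) = -1481 and p(53) = 205 have opposite signs, so a root lies in (52, 53); Newton's method refines it to λ ≈ 52.8836. Check (Vieta): the three roots sum to 73, matching tr M = 73.
So the eigenvalues of A^T A are ≈ 0.948, 19.1684, 52.8836 (all ≥ 0, as they must be for A^T A). The largest is λ_max ≈ 52.8836, hence ||A||_2 = sqrt(λ_max) ≈ 7.2721.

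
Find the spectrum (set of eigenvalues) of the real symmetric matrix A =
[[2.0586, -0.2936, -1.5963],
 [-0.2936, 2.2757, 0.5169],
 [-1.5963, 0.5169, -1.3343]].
sigma(A) ≈ {-2, 2, 3}

A is real symmetric, so its spectrum consists of real eigenvalues. Expanding the characteristic polynomial of the displayed matrix gives
  det(λ I - A) = p(λ) = λ^3 + (-3)λ^2 + (-4)λ + (12).
Solving p(λ) = 0 yields eigenvalues ≈ -2, 2, 3. (A is shown rounded to 4 decimals, so these recover the underlying integer eigenvalues to within that precision.)
Verification: the trace of A = 3 equals the sum of eigenvalues 3, and det(A) ≈ -12.0002 matches the eigenvalue product -12.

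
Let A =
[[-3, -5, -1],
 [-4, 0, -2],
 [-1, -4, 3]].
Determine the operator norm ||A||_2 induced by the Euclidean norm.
||A||_2 ≈ 7.3465 (= sqrt(largest eigenvalue of A^T A))

||A||_2 = sigma_max(A) = sqrt(lambda_max(A^T A)). Form the symmetric matrix M = A^T A =
[[26, 19, 8],
 [19, 41, -7],
 [8, -7, 14]].
Its characteristic polynomial (trace, sum of principal 2x2 minors, determinant of M give the coefficients) is
  p(λ) = det(λ I - M) = λ^3 - 81λ^2 + 1530λ - 3844.
No integer candidate from the rational root theorem (±divisors of 3844) is a root, so the roots are irrational. The cubic discriminant is Δ = 1036903572 > 0, so there are three distinct real roots. p(2) = -1100 and p(3) = 44 have opposite signs, so a root lies in (2, 3); Newton's method refines it to λ ≈ 2.959. p(24) = 44 and p(25) = -594 have opposite signs, so a root lies in (24, 25); Newton's method refines it to λ ≈ 24.0698. p(53) = -1406 and p(54) = 44 have opposite signs, so a root lies in (53, 54); Newton's method refines it to λ ≈ 53.9712. Check (Vieta): the three roots sum to 81, matching tr M = 81.
So the eigenvalues of A^T A are ≈ 2.959, 24.0698, 53.9712 (all ≥ 0, as they must be for A^T A). The largest is λ_max ≈ 53.9712, hence ||A||_2 = sqrt(λ_max) ≈ 7.3465.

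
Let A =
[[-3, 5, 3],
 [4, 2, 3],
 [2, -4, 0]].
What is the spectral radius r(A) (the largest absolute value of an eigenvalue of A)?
r(A) ≈ 6.0776

The eigenvalues of A are the roots of its characteristic polynomial. With M = A (coefficients from the trace, the sum of principal 2x2 minors, and det A):
  p(λ) = det(λ I - M) = λ^3 + λ^2 - 20λ + 66.
No integer candidate from the rational root theorem (±divisors of 66) is a root, so the roots are irrational. The cubic discriminant is Δ = -109236 < 0, so there is one real root and a complex-conjugate pair. p(-7) = -88 and p(-6) = 6 have opposite signs, so a root lies in (-7, -6); Newton's method refines it to λ ≈ -6.0776. Dividing out (λ - (-6.0776)) leaves approximately λ^2 - 5.0776λ + 10.8596. For λ^2 - 5.0776λ + 10.8596 the discriminant is -17.6563. It is negative, so the remaining roots are the complex-conjugate pair λ ≈ 2.5388 ± 2.101i. Their product equals the constant term, so |λ|^2 ≈ 10.8596 and |λ| ≈ 3.2954.
Thus the eigenvalues (to 4 decimals) are -6.0776 (modulus 6.0776); 2.5388 ± 2.101i (modulus 3.2954). The spectral radius is the largest modulus: r(A) ≈ 6.0776. (Cross-check: r(A) ≤ ||A||_2 ≈ 7.8111; equality holds whenever A is normal, though it can also hold for some non-normal A.)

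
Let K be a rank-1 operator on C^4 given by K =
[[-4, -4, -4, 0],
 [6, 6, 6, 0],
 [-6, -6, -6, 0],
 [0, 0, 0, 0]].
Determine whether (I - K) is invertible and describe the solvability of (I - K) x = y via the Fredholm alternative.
(I - K) is invertible (det(I - K) = 5 ≠ 0), so for every y in C^4 the equation (I - K) x = y has a unique solution.

K has rank 1, so it is an outer product K = u v^T: every row of K is a multiple of one row vector. Reading off the entries, u = (-2, 3, -3, 0) and v = (2, 2, 2, 0) (row i of K equals u_i·v^T). A rank-one matrix u v^T satisfies K u = u (v·u) and kills the (3)-dimensional subspace v^⊥, so its characteristic polynomial is lambda^3 (lambda - v·u) with v·u = tr K = -4. Hence the eigenvalues of I - K are 1 (multiplicity 3) and 1 - (-4) = 5, so det(I - K) = 5. (Direct check: I - K =
[[5, 4, 4, 0],
 [-6, -5, -6, 0],
 [6, 6, 7, 0],
 [0, 0, 0, 1]]
has determinant 5.) The finite-dimensional Fredholm alternative says: either (I - K) is invertible, or ker(I - K) ≠ {0} and then range(I - K) = ker((I - K)^*)^⊥, with dim ker(I - K) = dim ker((I - K)^*). Since det(I - K) ≠ 0, 1 is not an eigenvalue of K and ker(I - K) = {0}, so we are in the first case: for every y there is a unique x = (I - K)^(-1) y. Explicitly, by the Sherman–Morrison formula, (I - u v^T)^(-1) = I + u v^T/(1 - v·u), i.e. (I - K)^(-1) = I + K/(5).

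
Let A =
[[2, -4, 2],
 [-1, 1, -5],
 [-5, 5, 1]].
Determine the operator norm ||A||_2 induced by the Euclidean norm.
||A||_2 ≈ 8.5039 (= sqrt(largest eigenvalue of A^T A))

||A||_2 = sigma_max(A) = sqrt(lambda_max(A^T A)). Form the symmetric matrix M = A^T A =
[[30, -34, 4],
 [-34, 42, -8],
 [4, -8, 30]].
Its characteristic polynomial (trace, sum of principal 2x2 minors, determinant of M give the coefficients) is
  p(λ) = det(λ I - M) = λ^3 - 102λ^2 + 2184λ - 2704.
No integer candidate from the rational root theorem (±divisors of 2704) is a root, so the roots are irrational. The cubic discriminant is Δ = 7123244544 > 0, so there are three distinct real roots. p(1) = -621 and p(2) = 1264 have opposite signs, so a root lies in (1, 2); Newton's method refines it to λ ≈ 1.3182. p(28) = 432 and p(29) = -761 have opposite signs, so a root lies in (28, 29); Newton's method refines it to λ ≈ 28.3653. p(72) = -976 and p(73) = 2187 have opposite signs, so a root lies in (72, 73); Newton's method refines it to λ ≈ 72.3165. Check (Vieta): the three roots sum to 102, matching tr M = 102.
So the eigenvalues of A^T A are ≈ 1.3182, 28.3653, 72.3165 (all ≥ 0, as they must be for A^T A). The largest is λ_max ≈ 72.3165, hence ||A||_2 = sqrt(λ_max) ≈ 8.5039.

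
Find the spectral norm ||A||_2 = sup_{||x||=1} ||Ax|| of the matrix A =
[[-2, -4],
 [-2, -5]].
||A||_2 = sqrt((49 + sqrt(2385))/2) ≈ 6.9942 (= sqrt(largest eigenvalue of A^T A))

||A||_2 = sigma_max(A) = sqrt(lambda_max(A^T A)). Form the symmetric matrix M = A^T A =
[[8, 18],
 [18, 41]].
Its characteristic polynomial (trace, determinant of M give the coefficients) is
  p(λ) = det(λ I - M) = λ^2 - 49λ + 4.
For λ^2 - 49λ + 4 the discriminant is 2385. It is nonnegative but not a perfect square, so the roots are real and irrational: λ = (49 ± sqrt(2385))/2 ≈ 48.9182, 0.0818.
So the eigenvalues of A^T A are ≈ 0.0818, 48.9182 (all ≥ 0, as they must be for A^T A). The largest is λ_max = (49 + sqrt(2385))/2 ≈ 48.9182, hence ||A||_2 = sqrt(λ_max) = sqrt((49 + sqrt(2385))/2) ≈ 6.9942.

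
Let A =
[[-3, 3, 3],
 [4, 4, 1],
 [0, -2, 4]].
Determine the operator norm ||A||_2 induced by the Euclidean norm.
||A||_2 ≈ 5.8709 (= sqrt(largest eigenvalue of A^T A))

||A||_2 = sigma_max(A) = sqrt(lambda_max(A^T A)). Form the symmetric matrix M = A^T A =
[[25, 7, -5],
 [7, 29, 5],
 [-5, 5, 26]].
Its characteristic polynomial (trace, sum of principal 2x2 minors, determinant of M give the coefficients) is
  p(λ) = det(λ I - M) = λ^3 - 80λ^2 + 2030λ - 15876.
No integer candidate from the rational root theorem (±divisors of 15876) is a root, so the roots are irrational. The cubic discriminant is Δ = 1448048 > 0, so there are three distinct real roots. p(15) = -51 and p(16) = 220 have opposite signs, so a root lies in (15, 16); Newton's method refines it to λ ≈ 15.1705. p(30) = 24 and p(31) = -35 have opposite signs, so a root lies in (30, 31); Newton's method refines it to λ ≈ 30.3623. p(34) = -32 and p(35) = 49 have opposite signs, so a root lies in (34, 35); Newton's method refines it to λ ≈ 34.4672. Check (Vieta): the three roots sum to 80, matching tr M = 80.
So the eigenvalues of A^T A are ≈ 15.1705, 30.3623, 34.4672 (all ≥ 0, as they must be for A^T A). The largest is λ_max ≈ 34.4672, hence ||A||_2 = sqrt(λ_max) ≈ 5.8709.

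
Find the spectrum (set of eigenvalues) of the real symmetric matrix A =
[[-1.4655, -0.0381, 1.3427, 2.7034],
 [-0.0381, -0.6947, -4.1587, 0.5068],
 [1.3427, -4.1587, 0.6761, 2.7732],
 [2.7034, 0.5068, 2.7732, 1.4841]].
sigma(A) ≈ {-5, -3, 2, 6}

A is real symmetric, so its spectrum consists of real eigenvalues. Expanding the characteristic polynomial of the displayed matrix gives
  det(λ I - A) = p(λ) = λ^4 + (0)λ^3 + (-37)λ^2 + (-24)λ + (179.9974).
Solving p(λ) = 0 yields eigenvalues ≈ -5, -3, 2, 6. (A is shown rounded to 4 decimals, so these recover the underlying integer eigenvalues to within that precision.)
Verification: the trace of A = 0 equals the sum of eigenvalues 0, and det(A) ≈ 179.9974 matches the eigenvalue product 180.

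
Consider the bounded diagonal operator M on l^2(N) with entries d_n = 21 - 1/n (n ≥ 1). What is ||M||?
||M|| = 21

For a diagonal operator on l^2 with entries d_n, ||M|| = sup_n |d_n|. Here d_1 = 20, d_2 = 41/2, ..., and d_n = 21 - 1/n increases monotonically toward 21. All terms lie in [20, 21), so |d_n| = d_n and the supremum is the limit 21, which is not attained by any individual d_n. Hence ||M|| = 21.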